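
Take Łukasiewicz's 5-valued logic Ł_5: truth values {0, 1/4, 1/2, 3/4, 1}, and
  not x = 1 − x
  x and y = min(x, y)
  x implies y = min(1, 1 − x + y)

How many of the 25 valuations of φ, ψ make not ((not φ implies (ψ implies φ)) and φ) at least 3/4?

10

value 1: 5 assignments (counts)
value 3/4: 5 assignments (counts)
value 1/2: 5 assignments
value 1/4: 5 assignments
value 0: 5 assignments
So 10 of the 25 assignments meet the threshold.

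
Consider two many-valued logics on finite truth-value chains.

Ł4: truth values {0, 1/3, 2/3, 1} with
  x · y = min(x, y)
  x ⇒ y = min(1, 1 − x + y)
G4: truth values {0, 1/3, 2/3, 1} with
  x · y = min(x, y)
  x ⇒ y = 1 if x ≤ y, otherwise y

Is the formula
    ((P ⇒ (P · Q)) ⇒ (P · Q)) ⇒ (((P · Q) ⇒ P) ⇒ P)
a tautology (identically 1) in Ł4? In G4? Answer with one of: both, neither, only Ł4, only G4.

only Ł4

In Ł4: every assignment gives 1 — tautology.
In G4: at P = 1/3, Q = 0 the value is 1/3 — not a tautology.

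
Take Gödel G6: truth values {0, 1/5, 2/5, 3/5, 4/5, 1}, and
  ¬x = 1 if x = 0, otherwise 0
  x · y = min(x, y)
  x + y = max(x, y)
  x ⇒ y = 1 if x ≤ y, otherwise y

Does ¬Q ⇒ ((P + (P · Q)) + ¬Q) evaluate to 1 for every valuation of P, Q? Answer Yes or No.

At P = 2/5, Q = 1, for instance:
¬Q = ¬1 = 0
P · Q = 2/5 · 1 = 2/5
P + (P · Q) = 2/5 + 2/5 = 2/5
(P + (P · Q)) + ¬Q = 2/5 + 0 = 2/5
¬Q ⇒ ((P + (P · Q)) + ¬Q) = 0 ⇒ 2/5 = 1
and checking the remaining 35 assignments likewise gives ≥ 1 in every case.

Yes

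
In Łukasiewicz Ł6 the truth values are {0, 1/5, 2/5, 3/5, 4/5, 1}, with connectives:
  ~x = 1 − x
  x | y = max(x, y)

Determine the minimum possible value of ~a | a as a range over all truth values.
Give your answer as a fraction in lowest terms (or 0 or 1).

Take a = 2/5:
~a = ~2/5 = 3/5
~a | a = 3/5 | 2/5 = 3/5
No assignment yields a value below 3/5, so this is the minimum.

3/5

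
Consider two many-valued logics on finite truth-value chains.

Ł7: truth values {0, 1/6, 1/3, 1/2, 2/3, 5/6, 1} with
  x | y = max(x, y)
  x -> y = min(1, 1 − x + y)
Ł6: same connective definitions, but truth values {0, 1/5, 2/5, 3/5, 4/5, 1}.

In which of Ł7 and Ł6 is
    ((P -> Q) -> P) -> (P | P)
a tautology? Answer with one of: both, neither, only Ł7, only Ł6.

In Ł7: at P = 1/6, Q = 0 the value is 5/6 — not a tautology.
In Ł6: at P = 1/5, Q = 0 the value is 4/5 — not a tautology.

neither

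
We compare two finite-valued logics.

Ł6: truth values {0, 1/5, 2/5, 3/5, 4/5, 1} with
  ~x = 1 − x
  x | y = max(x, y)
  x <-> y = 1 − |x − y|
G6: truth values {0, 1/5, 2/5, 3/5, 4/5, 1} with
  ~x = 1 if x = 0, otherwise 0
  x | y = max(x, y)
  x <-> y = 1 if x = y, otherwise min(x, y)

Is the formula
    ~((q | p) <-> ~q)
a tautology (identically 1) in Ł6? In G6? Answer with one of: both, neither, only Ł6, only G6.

In Ł6: at p = 0, q = 1/5 the value is 3/5 — not a tautology.
In G6: at p = 1/5, q = 0 the value is 0 — not a tautology.

neither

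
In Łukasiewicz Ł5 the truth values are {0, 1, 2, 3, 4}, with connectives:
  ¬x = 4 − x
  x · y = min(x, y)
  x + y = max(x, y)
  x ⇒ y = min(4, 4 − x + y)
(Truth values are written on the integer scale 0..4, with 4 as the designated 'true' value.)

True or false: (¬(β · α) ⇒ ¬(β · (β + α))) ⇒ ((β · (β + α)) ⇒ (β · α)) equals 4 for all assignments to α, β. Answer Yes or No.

Yes

At α = 3, β = 0, for instance:
β · α = 0 · 3 = 0
¬(β · α) = ¬0 = 4
β + α = 0 + 3 = 3
β · (β + α) = 0 · 3 = 0
¬(β · (β + α)) = ¬0 = 4
¬(β · α) ⇒ ¬(β · (β + α)) = 4 ⇒ 4 = 4
(β · (β + α)) ⇒ (β · α) = 0 ⇒ 0 = 4
(¬(β · α) ⇒ ¬(β · (β + α))) ⇒ ((β · (β + α)) ⇒ (β · α)) = 4 ⇒ 4 = 4
and checking the remaining 24 assignments likewise gives ≥ 4 in every case.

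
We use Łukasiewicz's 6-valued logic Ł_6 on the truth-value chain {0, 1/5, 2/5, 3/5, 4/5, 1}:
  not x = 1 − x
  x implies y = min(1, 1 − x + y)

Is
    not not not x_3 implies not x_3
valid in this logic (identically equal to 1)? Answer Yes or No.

x_3 = 0 ↦ 1
x_3 = 1/5 ↦ 1
x_3 = 2/5 ↦ 1
x_3 = 3/5 ↦ 1
x_3 = 4/5 ↦ 1
x_3 = 1 ↦ 1
Every assignment gives a value ≥ 1.

Yes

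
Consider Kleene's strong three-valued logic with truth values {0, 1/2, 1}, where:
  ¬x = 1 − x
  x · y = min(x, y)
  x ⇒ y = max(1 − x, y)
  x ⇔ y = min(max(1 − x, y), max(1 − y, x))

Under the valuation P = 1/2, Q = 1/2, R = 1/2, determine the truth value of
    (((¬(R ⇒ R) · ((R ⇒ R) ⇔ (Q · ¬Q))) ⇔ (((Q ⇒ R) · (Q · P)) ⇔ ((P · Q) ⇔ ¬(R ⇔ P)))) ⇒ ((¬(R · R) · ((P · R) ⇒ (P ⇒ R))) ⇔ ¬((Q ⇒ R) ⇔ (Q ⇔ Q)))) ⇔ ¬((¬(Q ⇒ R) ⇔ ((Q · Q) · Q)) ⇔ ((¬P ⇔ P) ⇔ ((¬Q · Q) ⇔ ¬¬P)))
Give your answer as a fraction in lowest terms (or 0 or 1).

1/2

R ⇒ R = 1/2 ⇒ 1/2 = 1/2
¬(R ⇒ R) = ¬1/2 = 1/2
R ⇒ R = 1/2 ⇒ 1/2 = 1/2
¬Q = ¬1/2 = 1/2
Q · ¬Q = 1/2 · 1/2 = 1/2
(R ⇒ R) ⇔ (Q · ¬Q) = 1/2 ⇔ 1/2 = 1/2
¬(R ⇒ R) · ((R ⇒ R) ⇔ (Q · ¬Q)) = 1/2 · 1/2 = 1/2
Q ⇒ R = 1/2 ⇒ 1/2 = 1/2
Q · P = 1/2 · 1/2 = 1/2
(Q ⇒ R) · (Q · P) = 1/2 · 1/2 = 1/2
P · Q = 1/2 · 1/2 = 1/2
R ⇔ P = 1/2 ⇔ 1/2 = 1/2
¬(R ⇔ P) = ¬1/2 = 1/2
(P · Q) ⇔ ¬(R ⇔ P) = 1/2 ⇔ 1/2 = 1/2
((Q ⇒ R) · (Q · P)) ⇔ ((P · Q) ⇔ ¬(R ⇔ P)) = 1/2 ⇔ 1/2 = 1/2
(¬(R ⇒ R) · ((R ⇒ R) ⇔ (Q · ¬Q))) ⇔ (((Q ⇒ R) · (Q · P)) ⇔ ((P · Q) ⇔ ¬(R ⇔ P))) = 1/2 ⇔ 1/2 = 1/2
R · R = 1/2 · 1/2 = 1/2
¬(R · R) = ¬1/2 = 1/2
P · R = 1/2 · 1/2 = 1/2
P ⇒ R = 1/2 ⇒ 1/2 = 1/2
(P · R) ⇒ (P ⇒ R) = 1/2 ⇒ 1/2 = 1/2
¬(R · R) · ((P · R) ⇒ (P ⇒ R)) = 1/2 · 1/2 = 1/2
Q ⇒ R = 1/2 ⇒ 1/2 = 1/2
Q ⇔ Q = 1/2 ⇔ 1/2 = 1/2
(Q ⇒ R) ⇔ (Q ⇔ Q) = 1/2 ⇔ 1/2 = 1/2
¬((Q ⇒ R) ⇔ (Q ⇔ Q)) = ¬1/2 = 1/2
(¬(R · R) · ((P · R) ⇒ (P ⇒ R))) ⇔ ¬((Q ⇒ R) ⇔ (Q ⇔ Q)) = 1/2 ⇔ 1/2 = 1/2
((¬(R ⇒ R) · ((R ⇒ R) ⇔ (Q · ¬Q))) ⇔ (((Q ⇒ R) · (Q · P)) ⇔ ((P · Q) ⇔ ¬(R ⇔ P)))) ⇒ ((¬(R · R) · ((P · R) ⇒ (P ⇒ R))) ⇔ ¬((Q ⇒ R) ⇔ (Q ⇔ Q))) = 1/2 ⇒ 1/2 = 1/2
Q ⇒ R = 1/2 ⇒ 1/2 = 1/2
¬(Q ⇒ R) = ¬1/2 = 1/2
Q · Q = 1/2 · 1/2 = 1/2
(Q · Q) · Q = 1/2 · 1/2 = 1/2
¬(Q ⇒ R) ⇔ ((Q · Q) · Q) = 1/2 ⇔ 1/2 = 1/2
¬P = ¬1/2 = 1/2
¬P ⇔ P = 1/2 ⇔ 1/2 = 1/2
¬Q = ¬1/2 = 1/2
¬Q · Q = 1/2 · 1/2 = 1/2
¬P = ¬1/2 = 1/2
¬¬P = ¬1/2 = 1/2
(¬Q · Q) ⇔ ¬¬P = 1/2 ⇔ 1/2 = 1/2
(¬P ⇔ P) ⇔ ((¬Q · Q) ⇔ ¬¬P) = 1/2 ⇔ 1/2 = 1/2
(¬(Q ⇒ R) ⇔ ((Q · Q) · Q)) ⇔ ((¬P ⇔ P) ⇔ ((¬Q · Q) ⇔ ¬¬P)) = 1/2 ⇔ 1/2 = 1/2
¬((¬(Q ⇒ R) ⇔ ((Q · Q) · Q)) ⇔ ((¬P ⇔ P) ⇔ ((¬Q · Q) ⇔ ¬¬P))) = ¬1/2 = 1/2
(((¬(R ⇒ R) · ((R ⇒ R) ⇔ (Q · ¬Q))) ⇔ (((Q ⇒ R) · (Q · P)) ⇔ ((P · Q) ⇔ ¬(R ⇔ P)))) ⇒ ((¬(R · R) · ((P · R) ⇒ (P ⇒ R))) ⇔ ¬((Q ⇒ R) ⇔ (Q ⇔ Q)))) ⇔ ¬((¬(Q ⇒ R) ⇔ ((Q · Q) · Q)) ⇔ ((¬P ⇔ P) ⇔ ((¬Q · Q) ⇔ ¬¬P))) = 1/2 ⇔ 1/2 = 1/2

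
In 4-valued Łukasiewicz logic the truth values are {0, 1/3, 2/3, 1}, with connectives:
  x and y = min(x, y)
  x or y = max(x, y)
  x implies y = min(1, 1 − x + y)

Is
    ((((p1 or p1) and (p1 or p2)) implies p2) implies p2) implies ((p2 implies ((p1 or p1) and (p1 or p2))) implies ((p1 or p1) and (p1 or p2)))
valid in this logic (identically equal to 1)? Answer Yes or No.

p1 = 0, p2 = 0 ↦ 1
p1 = 0, p2 = 1/3 ↦ 1
p1 = 0, p2 = 2/3 ↦ 1
p1 = 0, p2 = 1 ↦ 1
p1 = 1/3, p2 = 0 ↦ 1
p1 = 1/3, p2 = 1/3 ↦ 1
p1 = 1/3, p2 = 2/3 ↦ 1
p1 = 1/3, p2 = 1 ↦ 1
p1 = 2/3, p2 = 0 ↦ 1
p1 = 2/3, p2 = 1/3 ↦ 1
p1 = 2/3, p2 = 2/3 ↦ 1
p1 = 2/3, p2 = 1 ↦ 1
p1 = 1, p2 = 0 ↦ 1
p1 = 1, p2 = 1/3 ↦ 1
p1 = 1, p2 = 2/3 ↦ 1
p1 = 1, p2 = 1 ↦ 1
Every assignment gives a value ≥ 1.

Yes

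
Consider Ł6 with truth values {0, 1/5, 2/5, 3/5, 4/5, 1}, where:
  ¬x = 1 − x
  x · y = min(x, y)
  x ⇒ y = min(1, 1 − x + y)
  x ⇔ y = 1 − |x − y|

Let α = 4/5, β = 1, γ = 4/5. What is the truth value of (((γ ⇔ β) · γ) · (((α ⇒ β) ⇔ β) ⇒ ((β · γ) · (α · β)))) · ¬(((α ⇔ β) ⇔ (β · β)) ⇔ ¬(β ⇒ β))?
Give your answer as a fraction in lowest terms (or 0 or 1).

γ ⇔ β = 4/5 ⇔ 1 = 4/5
(γ ⇔ β) · γ = 4/5 · 4/5 = 4/5
α ⇒ β = 4/5 ⇒ 1 = 1
(α ⇒ β) ⇔ β = 1 ⇔ 1 = 1
β · γ = 1 · 4/5 = 4/5
α · β = 4/5 · 1 = 4/5
(β · γ) · (α · β) = 4/5 · 4/5 = 4/5
((α ⇒ β) ⇔ β) ⇒ ((β · γ) · (α · β)) = 1 ⇒ 4/5 = 4/5
((γ ⇔ β) · γ) · (((α ⇒ β) ⇔ β) ⇒ ((β · γ) · (α · β))) = 4/5 · 4/5 = 4/5
α ⇔ β = 4/5 ⇔ 1 = 4/5
β · β = 1 · 1 = 1
(α ⇔ β) ⇔ (β · β) = 4/5 ⇔ 1 = 4/5
β ⇒ β = 1 ⇒ 1 = 1
¬(β ⇒ β) = ¬1 = 0
((α ⇔ β) ⇔ (β · β)) ⇔ ¬(β ⇒ β) = 4/5 ⇔ 0 = 1/5
¬(((α ⇔ β) ⇔ (β · β)) ⇔ ¬(β ⇒ β)) = ¬1/5 = 4/5
(((γ ⇔ β) · γ) · (((α ⇒ β) ⇔ β) ⇒ ((β · γ) · (α · β)))) · ¬(((α ⇔ β) ⇔ (β · β)) ⇔ ¬(β ⇒ β)) = 4/5 · 4/5 = 4/5

4/5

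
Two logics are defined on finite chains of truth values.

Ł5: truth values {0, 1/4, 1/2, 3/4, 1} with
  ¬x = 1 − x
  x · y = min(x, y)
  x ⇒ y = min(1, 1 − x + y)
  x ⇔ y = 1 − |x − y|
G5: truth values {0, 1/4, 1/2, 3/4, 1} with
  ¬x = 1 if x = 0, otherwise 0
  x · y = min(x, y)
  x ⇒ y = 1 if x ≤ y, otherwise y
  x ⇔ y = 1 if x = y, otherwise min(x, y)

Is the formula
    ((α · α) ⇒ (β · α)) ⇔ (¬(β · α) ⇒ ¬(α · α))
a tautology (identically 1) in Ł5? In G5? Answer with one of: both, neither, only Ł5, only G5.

only Ł5

In Ł5: every assignment gives 1 — tautology.
In G5: at α = 1/2, β = 1/4 the value is 1/4 — not a tautology.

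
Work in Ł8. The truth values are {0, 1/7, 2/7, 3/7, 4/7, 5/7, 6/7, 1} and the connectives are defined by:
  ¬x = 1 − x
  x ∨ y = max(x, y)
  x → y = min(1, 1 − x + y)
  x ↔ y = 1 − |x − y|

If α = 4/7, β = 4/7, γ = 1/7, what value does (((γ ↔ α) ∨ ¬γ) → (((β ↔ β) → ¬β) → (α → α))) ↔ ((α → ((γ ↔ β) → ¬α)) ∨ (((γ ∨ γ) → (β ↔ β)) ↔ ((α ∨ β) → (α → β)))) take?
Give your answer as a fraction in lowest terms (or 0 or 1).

1

γ ↔ α = 1/7 ↔ 4/7 = 4/7
¬γ = ¬1/7 = 6/7
(γ ↔ α) ∨ ¬γ = 4/7 ∨ 6/7 = 6/7
β ↔ β = 4/7 ↔ 4/7 = 1
¬β = ¬4/7 = 3/7
(β ↔ β) → ¬β = 1 → 3/7 = 3/7
α → α = 4/7 → 4/7 = 1
((β ↔ β) → ¬β) → (α → α) = 3/7 → 1 = 1
((γ ↔ α) ∨ ¬γ) → (((β ↔ β) → ¬β) → (α → α)) = 6/7 → 1 = 1
γ ↔ β = 1/7 ↔ 4/7 = 4/7
¬α = ¬4/7 = 3/7
(γ ↔ β) → ¬α = 4/7 → 3/7 = 6/7
α → ((γ ↔ β) → ¬α) = 4/7 → 6/7 = 1
γ ∨ γ = 1/7 ∨ 1/7 = 1/7
β ↔ β = 4/7 ↔ 4/7 = 1
(γ ∨ γ) → (β ↔ β) = 1/7 → 1 = 1
α ∨ β = 4/7 ∨ 4/7 = 4/7
α → β = 4/7 → 4/7 = 1
(α ∨ β) → (α → β) = 4/7 → 1 = 1
((γ ∨ γ) → (β ↔ β)) ↔ ((α ∨ β) → (α → β)) = 1 ↔ 1 = 1
(α → ((γ ↔ β) → ¬α)) ∨ (((γ ∨ γ) → (β ↔ β)) ↔ ((α ∨ β) → (α → β))) = 1 ∨ 1 = 1
(((γ ↔ α) ∨ ¬γ) → (((β ↔ β) → ¬β) → (α → α))) ↔ ((α → ((γ ↔ β) → ¬α)) ∨ (((γ ∨ γ) → (β ↔ β)) ↔ ((α ∨ β) → (α → β)))) = 1 ↔ 1 = 1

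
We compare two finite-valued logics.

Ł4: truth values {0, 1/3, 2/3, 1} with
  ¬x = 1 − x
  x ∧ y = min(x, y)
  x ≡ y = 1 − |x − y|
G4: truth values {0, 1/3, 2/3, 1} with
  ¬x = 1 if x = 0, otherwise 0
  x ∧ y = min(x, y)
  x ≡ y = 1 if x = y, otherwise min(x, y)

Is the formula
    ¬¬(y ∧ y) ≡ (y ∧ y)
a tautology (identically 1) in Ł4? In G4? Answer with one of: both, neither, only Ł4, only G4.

only Ł4

In Ł4: every assignment gives 1 — tautology.
In G4: at y = 1/3 the value is 1/3 — not a tautology.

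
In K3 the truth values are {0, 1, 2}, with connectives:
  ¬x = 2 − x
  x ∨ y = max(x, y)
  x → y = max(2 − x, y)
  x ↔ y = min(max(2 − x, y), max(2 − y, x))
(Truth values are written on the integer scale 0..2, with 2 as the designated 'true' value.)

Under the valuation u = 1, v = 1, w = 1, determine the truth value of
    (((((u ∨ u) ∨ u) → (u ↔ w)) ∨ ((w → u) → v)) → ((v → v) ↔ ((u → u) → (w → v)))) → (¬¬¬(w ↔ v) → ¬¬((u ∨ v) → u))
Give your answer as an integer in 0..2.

u ∨ u = 1 ∨ 1 = 1
(u ∨ u) ∨ u = 1 ∨ 1 = 1
u ↔ w = 1 ↔ 1 = 1
((u ∨ u) ∨ u) → (u ↔ w) = 1 → 1 = 1
w → u = 1 → 1 = 1
(w → u) → v = 1 → 1 = 1
(((u ∨ u) ∨ u) → (u ↔ w)) ∨ ((w → u) → v) = 1 ∨ 1 = 1
v → v = 1 → 1 = 1
u → u = 1 → 1 = 1
w → v = 1 → 1 = 1
(u → u) → (w → v) = 1 → 1 = 1
(v → v) ↔ ((u → u) → (w → v)) = 1 ↔ 1 = 1
((((u ∨ u) ∨ u) → (u ↔ w)) ∨ ((w → u) → v)) → ((v → v) ↔ ((u → u) → (w → v))) = 1 → 1 = 1
w ↔ v = 1 ↔ 1 = 1
¬(w ↔ v) = ¬1 = 1
¬¬(w ↔ v) = ¬1 = 1
¬¬¬(w ↔ v) = ¬1 = 1
u ∨ v = 1 ∨ 1 = 1
(u ∨ v) → u = 1 → 1 = 1
¬((u ∨ v) → u) = ¬1 = 1
¬¬((u ∨ v) → u) = ¬1 = 1
¬¬¬(w ↔ v) → ¬¬((u ∨ v) → u) = 1 → 1 = 1
(((((u ∨ u) ∨ u) → (u ↔ w)) ∨ ((w → u) → v)) → ((v → v) ↔ ((u → u) → (w → v)))) → (¬¬¬(w ↔ v) → ¬¬((u ∨ v) → u)) = 1 → 1 = 1

1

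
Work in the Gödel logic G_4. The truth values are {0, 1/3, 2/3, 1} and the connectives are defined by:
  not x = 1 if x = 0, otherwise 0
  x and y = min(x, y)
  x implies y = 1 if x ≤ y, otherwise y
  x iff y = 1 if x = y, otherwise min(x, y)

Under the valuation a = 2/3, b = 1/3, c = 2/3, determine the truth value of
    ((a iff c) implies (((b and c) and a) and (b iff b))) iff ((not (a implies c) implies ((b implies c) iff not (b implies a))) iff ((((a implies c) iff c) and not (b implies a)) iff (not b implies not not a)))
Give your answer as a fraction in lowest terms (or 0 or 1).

a iff c = 2/3 iff 2/3 = 1
b and c = 1/3 and 2/3 = 1/3
(b and c) and a = 1/3 and 2/3 = 1/3
b iff b = 1/3 iff 1/3 = 1
((b and c) and a) and (b iff b) = 1/3 and 1 = 1/3
(a iff c) implies (((b and c) and a) and (b iff b)) = 1 implies 1/3 = 1/3
a implies c = 2/3 implies 2/3 = 1
not (a implies c) = not 1 = 0
b implies c = 1/3 implies 2/3 = 1
b implies a = 1/3 implies 2/3 = 1
not (b implies a) = not 1 = 0
(b implies c) iff not (b implies a) = 1 iff 0 = 0
not (a implies c) implies ((b implies c) iff not (b implies a)) = 0 implies 0 = 1
a implies c = 2/3 implies 2/3 = 1
(a implies c) iff c = 1 iff 2/3 = 2/3
b implies a = 1/3 implies 2/3 = 1
not (b implies a) = not 1 = 0
((a implies c) iff c) and not (b implies a) = 2/3 and 0 = 0
not b = not 1/3 = 0
not a = not 2/3 = 0
not not a = not 0 = 1
not b implies not not a = 0 implies 1 = 1
(((a implies c) iff c) and not (b implies a)) iff (not b implies not not a) = 0 iff 1 = 0
(not (a implies c) implies ((b implies c) iff not (b implies a))) iff ((((a implies c) iff c) and not (b implies a)) iff (not b implies not not a)) = 1 iff 0 = 0
((a iff c) implies (((b and c) and a) and (b iff b))) iff ((not (a implies c) implies ((b implies c) iff not (b implies a))) iff ((((a implies c) iff c) and not (b implies a)) iff (not b implies not not a))) = 1/3 iff 0 = 0

0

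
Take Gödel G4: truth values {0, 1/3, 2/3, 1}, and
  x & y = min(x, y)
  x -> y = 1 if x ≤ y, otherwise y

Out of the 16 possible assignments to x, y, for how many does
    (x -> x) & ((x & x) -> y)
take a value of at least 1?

x = 0, y = 0 ↦ 1  ≥
x = 0, y = 1/3 ↦ 1  ≥
x = 0, y = 2/3 ↦ 1  ≥
x = 0, y = 1 ↦ 1  ≥
x = 1/3, y = 0 ↦ 0  <
x = 1/3, y = 1/3 ↦ 1  ≥
x = 1/3, y = 2/3 ↦ 1  ≥
x = 1/3, y = 1 ↦ 1  ≥
x = 2/3, y = 0 ↦ 0  <
x = 2/3, y = 1/3 ↦ 1/3  <
x = 2/3, y = 2/3 ↦ 1  ≥
x = 2/3, y = 1 ↦ 1  ≥
x = 1, y = 0 ↦ 0  <
x = 1, y = 1/3 ↦ 1/3  <
x = 1, y = 2/3 ↦ 2/3  <
x = 1, y = 1 ↦ 1  ≥
So 10 of the 16 assignments meet the threshold.

10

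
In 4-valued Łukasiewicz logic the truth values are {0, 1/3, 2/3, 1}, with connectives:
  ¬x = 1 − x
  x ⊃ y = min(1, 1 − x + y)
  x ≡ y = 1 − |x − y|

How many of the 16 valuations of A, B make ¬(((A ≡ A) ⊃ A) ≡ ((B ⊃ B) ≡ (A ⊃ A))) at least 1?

A = 0, B = 0 ↦ 1  ≥
A = 0, B = 1/3 ↦ 1  ≥
A = 0, B = 2/3 ↦ 1  ≥
A = 0, B = 1 ↦ 1  ≥
A = 1/3, B = 0 ↦ 2/3  <
A = 1/3, B = 1/3 ↦ 2/3  <
A = 1/3, B = 2/3 ↦ 2/3  <
A = 1/3, B = 1 ↦ 2/3  <
A = 2/3, B = 0 ↦ 1/3  <
A = 2/3, B = 1/3 ↦ 1/3  <
A = 2/3, B = 2/3 ↦ 1/3  <
A = 2/3, B = 1 ↦ 1/3  <
A = 1, B = 0 ↦ 0  <
A = 1, B = 1/3 ↦ 0  <
A = 1, B = 2/3 ↦ 0  <
A = 1, B = 1 ↦ 0  <
So 4 of the 16 assignments meet the threshold.

4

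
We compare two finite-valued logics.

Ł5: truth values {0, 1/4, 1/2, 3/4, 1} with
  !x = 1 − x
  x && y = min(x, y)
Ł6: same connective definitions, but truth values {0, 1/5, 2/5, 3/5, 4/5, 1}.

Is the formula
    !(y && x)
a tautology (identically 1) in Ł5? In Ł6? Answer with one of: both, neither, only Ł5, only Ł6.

In Ł5: at x = 1/4, y = 1/4 the value is 3/4 — not a tautology.
In Ł6: at x = 1/5, y = 1/5 the value is 4/5 — not a tautology.

neither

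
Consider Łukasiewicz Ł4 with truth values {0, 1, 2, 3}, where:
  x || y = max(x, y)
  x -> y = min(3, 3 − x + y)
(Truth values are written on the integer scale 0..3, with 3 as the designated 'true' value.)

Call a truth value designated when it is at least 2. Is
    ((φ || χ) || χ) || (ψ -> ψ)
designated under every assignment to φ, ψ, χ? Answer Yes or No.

At φ = 1, ψ = 0, χ = 2, for instance:
φ || χ = 1 || 2 = 2
(φ || χ) || χ = 2 || 2 = 2
ψ -> ψ = 0 -> 0 = 3
((φ || χ) || χ) || (ψ -> ψ) = 2 || 3 = 3
and checking the remaining 63 assignments likewise gives ≥ 2 in every case.

Yes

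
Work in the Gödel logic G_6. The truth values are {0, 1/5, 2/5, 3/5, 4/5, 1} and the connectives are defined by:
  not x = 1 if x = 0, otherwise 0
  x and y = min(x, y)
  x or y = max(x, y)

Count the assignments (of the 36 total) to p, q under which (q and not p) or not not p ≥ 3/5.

33

value 1: 31 assignments (counts)
value 4/5: 1 assignment (counts)
value 3/5: 1 assignment (counts)
value 2/5: 1 assignment
value 1/5: 1 assignment
value 0: 1 assignment
So 33 of the 36 assignments meet the threshold.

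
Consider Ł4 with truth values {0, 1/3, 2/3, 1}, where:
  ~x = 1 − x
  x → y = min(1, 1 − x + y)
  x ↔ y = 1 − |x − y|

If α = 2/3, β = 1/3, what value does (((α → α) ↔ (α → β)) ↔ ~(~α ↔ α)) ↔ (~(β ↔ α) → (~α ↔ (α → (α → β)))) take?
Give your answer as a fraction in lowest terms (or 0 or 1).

α → α = 2/3 → 2/3 = 1
α → β = 2/3 → 1/3 = 2/3
(α → α) ↔ (α → β) = 1 ↔ 2/3 = 2/3
~α = ~2/3 = 1/3
~α ↔ α = 1/3 ↔ 2/3 = 2/3
~(~α ↔ α) = ~2/3 = 1/3
((α → α) ↔ (α → β)) ↔ ~(~α ↔ α) = 2/3 ↔ 1/3 = 2/3
β ↔ α = 1/3 ↔ 2/3 = 2/3
~(β ↔ α) = ~2/3 = 1/3
~α = ~2/3 = 1/3
α → β = 2/3 → 1/3 = 2/3
α → (α → β) = 2/3 → 2/3 = 1
~α ↔ (α → (α → β)) = 1/3 ↔ 1 = 1/3
~(β ↔ α) → (~α ↔ (α → (α → β))) = 1/3 → 1/3 = 1
(((α → α) ↔ (α → β)) ↔ ~(~α ↔ α)) ↔ (~(β ↔ α) → (~α ↔ (α → (α → β)))) = 2/3 ↔ 1 = 2/3

2/3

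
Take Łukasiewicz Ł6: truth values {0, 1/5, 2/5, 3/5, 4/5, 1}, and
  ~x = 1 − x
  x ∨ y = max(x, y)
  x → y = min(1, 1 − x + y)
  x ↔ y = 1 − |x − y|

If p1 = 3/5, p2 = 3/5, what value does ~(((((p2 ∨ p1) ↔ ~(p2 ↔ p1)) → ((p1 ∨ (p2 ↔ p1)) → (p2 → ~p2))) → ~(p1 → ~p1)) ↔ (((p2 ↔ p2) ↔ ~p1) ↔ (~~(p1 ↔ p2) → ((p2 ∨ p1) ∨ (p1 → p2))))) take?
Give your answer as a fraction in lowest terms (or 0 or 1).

1/5

p2 ∨ p1 = 3/5 ∨ 3/5 = 3/5
p2 ↔ p1 = 3/5 ↔ 3/5 = 1
~(p2 ↔ p1) = ~1 = 0
(p2 ∨ p1) ↔ ~(p2 ↔ p1) = 3/5 ↔ 0 = 2/5
p2 ↔ p1 = 3/5 ↔ 3/5 = 1
p1 ∨ (p2 ↔ p1) = 3/5 ∨ 1 = 1
~p2 = ~3/5 = 2/5
p2 → ~p2 = 3/5 → 2/5 = 4/5
(p1 ∨ (p2 ↔ p1)) → (p2 → ~p2) = 1 → 4/5 = 4/5
((p2 ∨ p1) ↔ ~(p2 ↔ p1)) → ((p1 ∨ (p2 ↔ p1)) → (p2 → ~p2)) = 2/5 → 4/5 = 1
~p1 = ~3/5 = 2/5
p1 → ~p1 = 3/5 → 2/5 = 4/5
~(p1 → ~p1) = ~4/5 = 1/5
(((p2 ∨ p1) ↔ ~(p2 ↔ p1)) → ((p1 ∨ (p2 ↔ p1)) → (p2 → ~p2))) → ~(p1 → ~p1) = 1 → 1/5 = 1/5
p2 ↔ p2 = 3/5 ↔ 3/5 = 1
~p1 = ~3/5 = 2/5
(p2 ↔ p2) ↔ ~p1 = 1 ↔ 2/5 = 2/5
p1 ↔ p2 = 3/5 ↔ 3/5 = 1
~(p1 ↔ p2) = ~1 = 0
~~(p1 ↔ p2) = ~0 = 1
p2 ∨ p1 = 3/5 ∨ 3/5 = 3/5
p1 → p2 = 3/5 → 3/5 = 1
(p2 ∨ p1) ∨ (p1 → p2) = 3/5 ∨ 1 = 1
~~(p1 ↔ p2) → ((p2 ∨ p1) ∨ (p1 → p2)) = 1 → 1 = 1
((p2 ↔ p2) ↔ ~p1) ↔ (~~(p1 ↔ p2) → ((p2 ∨ p1) ∨ (p1 → p2))) = 2/5 ↔ 1 = 2/5
((((p2 ∨ p1) ↔ ~(p2 ↔ p1)) → ((p1 ∨ (p2 ↔ p1)) → (p2 → ~p2))) → ~(p1 → ~p1)) ↔ (((p2 ↔ p2) ↔ ~p1) ↔ (~~(p1 ↔ p2) → ((p2 ∨ p1) ∨ (p1 → p2)))) = 1/5 ↔ 2/5 = 4/5
~(((((p2 ∨ p1) ↔ ~(p2 ↔ p1)) → ((p1 ∨ (p2 ↔ p1)) → (p2 → ~p2))) → ~(p1 → ~p1)) ↔ (((p2 ↔ p2) ↔ ~p1) ↔ (~~(p1 ↔ p2) → ((p2 ∨ p1) ∨ (p1 → p2))))) = ~4/5 = 1/5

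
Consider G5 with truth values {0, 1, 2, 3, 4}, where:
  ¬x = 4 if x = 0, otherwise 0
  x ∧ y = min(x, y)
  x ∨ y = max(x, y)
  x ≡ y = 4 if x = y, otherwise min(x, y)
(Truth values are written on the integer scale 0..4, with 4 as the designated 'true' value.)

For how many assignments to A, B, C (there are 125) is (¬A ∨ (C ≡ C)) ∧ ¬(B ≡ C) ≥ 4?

value 4: 40 assignments (counts)
value 0: 85 assignments
So 40 of the 125 assignments meet the threshold.

40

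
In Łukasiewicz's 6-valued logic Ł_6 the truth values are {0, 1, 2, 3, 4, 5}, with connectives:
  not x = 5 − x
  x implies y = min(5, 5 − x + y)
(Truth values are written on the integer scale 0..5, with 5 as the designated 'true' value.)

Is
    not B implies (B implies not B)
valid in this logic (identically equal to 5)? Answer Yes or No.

B = 0 ↦ 5
B = 1 ↦ 5
B = 2 ↦ 5
B = 3 ↦ 5
B = 4 ↦ 5
B = 5 ↦ 5
Every assignment gives a value ≥ 5.

Yes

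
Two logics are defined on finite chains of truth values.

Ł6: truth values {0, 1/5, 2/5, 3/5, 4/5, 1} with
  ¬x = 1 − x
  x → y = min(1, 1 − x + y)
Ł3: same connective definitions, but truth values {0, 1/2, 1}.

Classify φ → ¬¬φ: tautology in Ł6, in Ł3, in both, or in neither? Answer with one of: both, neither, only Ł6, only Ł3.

both

In Ł6: every assignment gives 1 — tautology.
In Ł3: every assignment gives 1 — tautology.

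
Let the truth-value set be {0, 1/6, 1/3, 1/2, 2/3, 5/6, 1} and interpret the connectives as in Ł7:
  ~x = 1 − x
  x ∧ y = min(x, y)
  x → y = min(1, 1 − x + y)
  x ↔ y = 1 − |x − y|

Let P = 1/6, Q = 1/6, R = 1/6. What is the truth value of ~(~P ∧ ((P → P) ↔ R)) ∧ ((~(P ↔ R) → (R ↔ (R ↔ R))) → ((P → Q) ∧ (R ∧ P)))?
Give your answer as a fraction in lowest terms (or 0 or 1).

~P = ~1/6 = 5/6
P → P = 1/6 → 1/6 = 1
(P → P) ↔ R = 1 ↔ 1/6 = 1/6
~P ∧ ((P → P) ↔ R) = 5/6 ∧ 1/6 = 1/6
~(~P ∧ ((P → P) ↔ R)) = ~1/6 = 5/6
P ↔ R = 1/6 ↔ 1/6 = 1
~(P ↔ R) = ~1 = 0
R ↔ R = 1/6 ↔ 1/6 = 1
R ↔ (R ↔ R) = 1/6 ↔ 1 = 1/6
~(P ↔ R) → (R ↔ (R ↔ R)) = 0 → 1/6 = 1
P → Q = 1/6 → 1/6 = 1
R ∧ P = 1/6 ∧ 1/6 = 1/6
(P → Q) ∧ (R ∧ P) = 1 ∧ 1/6 = 1/6
(~(P ↔ R) → (R ↔ (R ↔ R))) → ((P → Q) ∧ (R ∧ P)) = 1 → 1/6 = 1/6
~(~P ∧ ((P → P) ↔ R)) ∧ ((~(P ↔ R) → (R ↔ (R ↔ R))) → ((P → Q) ∧ (R ∧ P))) = 5/6 ∧ 1/6 = 1/6

1/6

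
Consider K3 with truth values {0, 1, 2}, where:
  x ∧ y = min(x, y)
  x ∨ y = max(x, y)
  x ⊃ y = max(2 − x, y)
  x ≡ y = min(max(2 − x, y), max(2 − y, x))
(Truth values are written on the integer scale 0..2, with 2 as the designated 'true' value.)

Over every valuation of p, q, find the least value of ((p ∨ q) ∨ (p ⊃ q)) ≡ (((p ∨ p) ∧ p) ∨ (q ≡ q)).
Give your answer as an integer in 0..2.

Take p = 0, q = 1:
p ∨ q = 0 ∨ 1 = 1
p ⊃ q = 0 ⊃ 1 = 2
(p ∨ q) ∨ (p ⊃ q) = 1 ∨ 2 = 2
p ∨ p = 0 ∨ 0 = 0
(p ∨ p) ∧ p = 0 ∧ 0 = 0
q ≡ q = 1 ≡ 1 = 1
((p ∨ p) ∧ p) ∨ (q ≡ q) = 0 ∨ 1 = 1
((p ∨ q) ∨ (p ⊃ q)) ≡ (((p ∨ p) ∧ p) ∨ (q ≡ q)) = 2 ≡ 1 = 1
No assignment yields a value below 1, so this is the minimum.

1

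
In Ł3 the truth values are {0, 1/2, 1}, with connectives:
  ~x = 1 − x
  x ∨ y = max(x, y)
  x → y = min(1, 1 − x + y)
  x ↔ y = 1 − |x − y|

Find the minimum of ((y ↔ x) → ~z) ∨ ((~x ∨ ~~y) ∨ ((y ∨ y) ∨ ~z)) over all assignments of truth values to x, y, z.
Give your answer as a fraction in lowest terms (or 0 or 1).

Take x = 1/2, y = 0, z = 1:
y ↔ x = 0 ↔ 1/2 = 1/2
~z = ~1 = 0
(y ↔ x) → ~z = 1/2 → 0 = 1/2
~x = ~1/2 = 1/2
~y = ~0 = 1
~~y = ~1 = 0
~x ∨ ~~y = 1/2 ∨ 0 = 1/2
y ∨ y = 0 ∨ 0 = 0
~z = ~1 = 0
(y ∨ y) ∨ ~z = 0 ∨ 0 = 0
(~x ∨ ~~y) ∨ ((y ∨ y) ∨ ~z) = 1/2 ∨ 0 = 1/2
((y ↔ x) → ~z) ∨ ((~x ∨ ~~y) ∨ ((y ∨ y) ∨ ~z)) = 1/2 ∨ 1/2 = 1/2
No assignment yields a value below 1/2, so this is the minimum.

1/2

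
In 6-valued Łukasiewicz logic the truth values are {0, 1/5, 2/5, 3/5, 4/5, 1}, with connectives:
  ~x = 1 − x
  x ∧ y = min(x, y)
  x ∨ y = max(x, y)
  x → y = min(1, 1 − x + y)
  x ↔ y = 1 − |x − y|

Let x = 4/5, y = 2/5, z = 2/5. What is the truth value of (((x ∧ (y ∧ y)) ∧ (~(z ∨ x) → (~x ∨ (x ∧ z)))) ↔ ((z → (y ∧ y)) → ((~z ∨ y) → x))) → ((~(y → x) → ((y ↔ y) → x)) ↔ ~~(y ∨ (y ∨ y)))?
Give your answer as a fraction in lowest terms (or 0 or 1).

1

y ∧ y = 2/5 ∧ 2/5 = 2/5
x ∧ (y ∧ y) = 4/5 ∧ 2/5 = 2/5
z ∨ x = 2/5 ∨ 4/5 = 4/5
~(z ∨ x) = ~4/5 = 1/5
~x = ~4/5 = 1/5
x ∧ z = 4/5 ∧ 2/5 = 2/5
~x ∨ (x ∧ z) = 1/5 ∨ 2/5 = 2/5
~(z ∨ x) → (~x ∨ (x ∧ z)) = 1/5 → 2/5 = 1
(x ∧ (y ∧ y)) ∧ (~(z ∨ x) → (~x ∨ (x ∧ z))) = 2/5 ∧ 1 = 2/5
y ∧ y = 2/5 ∧ 2/5 = 2/5
z → (y ∧ y) = 2/5 → 2/5 = 1
~z = ~2/5 = 3/5
~z ∨ y = 3/5 ∨ 2/5 = 3/5
(~z ∨ y) → x = 3/5 → 4/5 = 1
(z → (y ∧ y)) → ((~z ∨ y) → x) = 1 → 1 = 1
((x ∧ (y ∧ y)) ∧ (~(z ∨ x) → (~x ∨ (x ∧ z)))) ↔ ((z → (y ∧ y)) → ((~z ∨ y) → x)) = 2/5 ↔ 1 = 2/5
y → x = 2/5 → 4/5 = 1
~(y → x) = ~1 = 0
y ↔ y = 2/5 ↔ 2/5 = 1
(y ↔ y) → x = 1 → 4/5 = 4/5
~(y → x) → ((y ↔ y) → x) = 0 → 4/5 = 1
y ∨ y = 2/5 ∨ 2/5 = 2/5
y ∨ (y ∨ y) = 2/5 ∨ 2/5 = 2/5
~(y ∨ (y ∨ y)) = ~2/5 = 3/5
~~(y ∨ (y ∨ y)) = ~3/5 = 2/5
(~(y → x) → ((y ↔ y) → x)) ↔ ~~(y ∨ (y ∨ y)) = 1 ↔ 2/5 = 2/5
(((x ∧ (y ∧ y)) ∧ (~(z ∨ x) → (~x ∨ (x ∧ z)))) ↔ ((z → (y ∧ y)) → ((~z ∨ y) → x))) → ((~(y → x) → ((y ↔ y) → x)) ↔ ~~(y ∨ (y ∨ y))) = 2/5 → 2/5 = 1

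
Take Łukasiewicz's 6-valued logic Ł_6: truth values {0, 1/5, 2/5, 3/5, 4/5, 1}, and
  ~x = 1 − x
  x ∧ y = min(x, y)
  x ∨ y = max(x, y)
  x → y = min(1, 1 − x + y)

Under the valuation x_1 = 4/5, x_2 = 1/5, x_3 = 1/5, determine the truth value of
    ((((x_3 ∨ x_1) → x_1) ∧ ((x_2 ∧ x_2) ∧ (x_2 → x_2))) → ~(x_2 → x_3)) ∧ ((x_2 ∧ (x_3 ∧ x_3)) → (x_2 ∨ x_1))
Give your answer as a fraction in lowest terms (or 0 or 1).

4/5

x_3 ∨ x_1 = 1/5 ∨ 4/5 = 4/5
(x_3 ∨ x_1) → x_1 = 4/5 → 4/5 = 1
x_2 ∧ x_2 = 1/5 ∧ 1/5 = 1/5
x_2 → x_2 = 1/5 → 1/5 = 1
(x_2 ∧ x_2) ∧ (x_2 → x_2) = 1/5 ∧ 1 = 1/5
((x_3 ∨ x_1) → x_1) ∧ ((x_2 ∧ x_2) ∧ (x_2 → x_2)) = 1 ∧ 1/5 = 1/5
x_2 → x_3 = 1/5 → 1/5 = 1
~(x_2 → x_3) = ~1 = 0
(((x_3 ∨ x_1) → x_1) ∧ ((x_2 ∧ x_2) ∧ (x_2 → x_2))) → ~(x_2 → x_3) = 1/5 → 0 = 4/5
x_3 ∧ x_3 = 1/5 ∧ 1/5 = 1/5
x_2 ∧ (x_3 ∧ x_3) = 1/5 ∧ 1/5 = 1/5
x_2 ∨ x_1 = 1/5 ∨ 4/5 = 4/5
(x_2 ∧ (x_3 ∧ x_3)) → (x_2 ∨ x_1) = 1/5 → 4/5 = 1
((((x_3 ∨ x_1) → x_1) ∧ ((x_2 ∧ x_2) ∧ (x_2 → x_2))) → ~(x_2 → x_3)) ∧ ((x_2 ∧ (x_3 ∧ x_3)) → (x_2 ∨ x_1)) = 4/5 ∧ 1 = 4/5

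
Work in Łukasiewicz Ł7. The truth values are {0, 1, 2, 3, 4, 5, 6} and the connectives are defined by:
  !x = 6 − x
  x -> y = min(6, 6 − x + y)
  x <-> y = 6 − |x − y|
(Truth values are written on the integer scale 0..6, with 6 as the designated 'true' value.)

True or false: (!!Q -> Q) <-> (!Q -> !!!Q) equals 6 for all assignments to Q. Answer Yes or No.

Yes

Q = 0 ↦ 6
Q = 1 ↦ 6
Q = 2 ↦ 6
Q = 3 ↦ 6
Q = 4 ↦ 6
Q = 5 ↦ 6
Q = 6 ↦ 6
Every assignment gives a value ≥ 6.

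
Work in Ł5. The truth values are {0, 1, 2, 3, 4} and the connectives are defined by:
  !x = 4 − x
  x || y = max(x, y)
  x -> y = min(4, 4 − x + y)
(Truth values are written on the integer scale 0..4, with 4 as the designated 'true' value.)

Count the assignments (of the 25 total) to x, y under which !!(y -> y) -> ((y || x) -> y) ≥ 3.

value 4: 15 assignments (counts)
value 3: 4 assignments (counts)
value 2: 3 assignments
value 1: 2 assignments
value 0: 1 assignment
So 19 of the 25 assignments meet the threshold.

19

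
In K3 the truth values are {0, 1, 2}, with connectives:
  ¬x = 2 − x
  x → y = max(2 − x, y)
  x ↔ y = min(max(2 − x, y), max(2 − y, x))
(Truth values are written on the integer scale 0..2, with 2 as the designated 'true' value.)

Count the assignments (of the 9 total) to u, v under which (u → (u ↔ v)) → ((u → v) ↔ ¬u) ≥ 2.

4

u = 0, v = 0 ↦ 2  ≥
u = 0, v = 1 ↦ 2  ≥
u = 0, v = 2 ↦ 2  ≥
u = 1, v = 0 ↦ 1  <
u = 1, v = 1 ↦ 1  <
u = 1, v = 2 ↦ 1  <
u = 2, v = 0 ↦ 2  ≥
u = 2, v = 1 ↦ 1  <
u = 2, v = 2 ↦ 0  <
So 4 of the 9 assignments meet the threshold.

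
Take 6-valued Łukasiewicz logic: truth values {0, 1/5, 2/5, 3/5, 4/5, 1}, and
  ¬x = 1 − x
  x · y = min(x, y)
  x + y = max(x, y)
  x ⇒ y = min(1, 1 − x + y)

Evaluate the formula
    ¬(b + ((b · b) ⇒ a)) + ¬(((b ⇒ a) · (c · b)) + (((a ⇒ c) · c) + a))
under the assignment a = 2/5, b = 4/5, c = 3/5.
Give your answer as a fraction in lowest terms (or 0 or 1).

2/5

b · b = 4/5 · 4/5 = 4/5
(b · b) ⇒ a = 4/5 ⇒ 2/5 = 3/5
b + ((b · b) ⇒ a) = 4/5 + 3/5 = 4/5
¬(b + ((b · b) ⇒ a)) = ¬4/5 = 1/5
b ⇒ a = 4/5 ⇒ 2/5 = 3/5
c · b = 3/5 · 4/5 = 3/5
(b ⇒ a) · (c · b) = 3/5 · 3/5 = 3/5
a ⇒ c = 2/5 ⇒ 3/5 = 1
(a ⇒ c) · c = 1 · 3/5 = 3/5
((a ⇒ c) · c) + a = 3/5 + 2/5 = 3/5
((b ⇒ a) · (c · b)) + (((a ⇒ c) · c) + a) = 3/5 + 3/5 = 3/5
¬(((b ⇒ a) · (c · b)) + (((a ⇒ c) · c) + a)) = ¬3/5 = 2/5
¬(b + ((b · b) ⇒ a)) + ¬(((b ⇒ a) · (c · b)) + (((a ⇒ c) · c) + a)) = 1/5 + 2/5 = 2/5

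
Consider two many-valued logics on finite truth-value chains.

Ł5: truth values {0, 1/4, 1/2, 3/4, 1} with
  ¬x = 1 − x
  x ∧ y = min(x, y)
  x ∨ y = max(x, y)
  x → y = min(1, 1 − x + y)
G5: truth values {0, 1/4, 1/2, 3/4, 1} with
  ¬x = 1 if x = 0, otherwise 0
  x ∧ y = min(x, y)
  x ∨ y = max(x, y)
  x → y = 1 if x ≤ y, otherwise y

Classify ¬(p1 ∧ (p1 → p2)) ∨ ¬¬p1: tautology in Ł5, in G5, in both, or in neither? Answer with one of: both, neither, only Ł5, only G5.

In Ł5: at p1 = 1/4, p2 = 0 the value is 3/4 — not a tautology.
In G5: every assignment gives 1 — tautology.

only G5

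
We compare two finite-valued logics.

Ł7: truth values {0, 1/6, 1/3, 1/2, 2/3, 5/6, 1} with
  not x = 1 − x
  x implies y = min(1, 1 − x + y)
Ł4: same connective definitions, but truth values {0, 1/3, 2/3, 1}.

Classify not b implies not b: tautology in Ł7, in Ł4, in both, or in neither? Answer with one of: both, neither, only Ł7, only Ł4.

both

In Ł7: every assignment gives 1 — tautology.
In Ł4: every assignment gives 1 — tautology.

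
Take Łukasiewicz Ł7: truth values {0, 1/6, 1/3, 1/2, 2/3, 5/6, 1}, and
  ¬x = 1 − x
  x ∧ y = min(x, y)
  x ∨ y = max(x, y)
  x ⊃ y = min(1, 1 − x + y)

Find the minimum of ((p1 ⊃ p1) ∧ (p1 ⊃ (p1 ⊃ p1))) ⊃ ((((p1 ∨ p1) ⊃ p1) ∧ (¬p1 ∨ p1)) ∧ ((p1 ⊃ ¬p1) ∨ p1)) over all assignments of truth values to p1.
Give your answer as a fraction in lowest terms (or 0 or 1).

Take p1 = 1/2:
p1 ⊃ p1 = 1/2 ⊃ 1/2 = 1
p1 ⊃ p1 = 1/2 ⊃ 1/2 = 1
p1 ⊃ (p1 ⊃ p1) = 1/2 ⊃ 1 = 1
(p1 ⊃ p1) ∧ (p1 ⊃ (p1 ⊃ p1)) = 1 ∧ 1 = 1
p1 ∨ p1 = 1/2 ∨ 1/2 = 1/2
(p1 ∨ p1) ⊃ p1 = 1/2 ⊃ 1/2 = 1
¬p1 = ¬1/2 = 1/2
¬p1 ∨ p1 = 1/2 ∨ 1/2 = 1/2
((p1 ∨ p1) ⊃ p1) ∧ (¬p1 ∨ p1) = 1 ∧ 1/2 = 1/2
¬p1 = ¬1/2 = 1/2
p1 ⊃ ¬p1 = 1/2 ⊃ 1/2 = 1
(p1 ⊃ ¬p1) ∨ p1 = 1 ∨ 1/2 = 1
(((p1 ∨ p1) ⊃ p1) ∧ (¬p1 ∨ p1)) ∧ ((p1 ⊃ ¬p1) ∨ p1) = 1/2 ∧ 1 = 1/2
((p1 ⊃ p1) ∧ (p1 ⊃ (p1 ⊃ p1))) ⊃ ((((p1 ∨ p1) ⊃ p1) ∧ (¬p1 ∨ p1)) ∧ ((p1 ⊃ ¬p1) ∨ p1)) = 1 ⊃ 1/2 = 1/2
No assignment yields a value below 1/2, so this is the minimum.

1/2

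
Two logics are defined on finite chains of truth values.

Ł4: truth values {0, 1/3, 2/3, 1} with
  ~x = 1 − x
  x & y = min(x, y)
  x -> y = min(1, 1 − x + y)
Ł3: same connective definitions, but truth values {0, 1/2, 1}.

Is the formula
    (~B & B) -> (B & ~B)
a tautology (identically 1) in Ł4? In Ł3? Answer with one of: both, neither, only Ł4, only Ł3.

both

In Ł4: every assignment gives 1 — tautology.
In Ł3: every assignment gives 1 — tautology.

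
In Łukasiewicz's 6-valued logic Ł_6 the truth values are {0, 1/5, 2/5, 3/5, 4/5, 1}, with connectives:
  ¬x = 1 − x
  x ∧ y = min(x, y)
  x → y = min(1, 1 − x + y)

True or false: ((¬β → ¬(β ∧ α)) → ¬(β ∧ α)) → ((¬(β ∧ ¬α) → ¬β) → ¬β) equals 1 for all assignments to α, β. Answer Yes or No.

No

Counterexample: take α = 0, β = 1/5.
¬β = ¬1/5 = 4/5
β ∧ α = 1/5 ∧ 0 = 0
¬(β ∧ α) = ¬0 = 1
¬β → ¬(β ∧ α) = 4/5 → 1 = 1
β ∧ α = 1/5 ∧ 0 = 0
¬(β ∧ α) = ¬0 = 1
(¬β → ¬(β ∧ α)) → ¬(β ∧ α) = 1 → 1 = 1
¬α = ¬0 = 1
β ∧ ¬α = 1/5 ∧ 1 = 1/5
¬(β ∧ ¬α) = ¬1/5 = 4/5
¬β = ¬1/5 = 4/5
¬(β ∧ ¬α) → ¬β = 4/5 → 4/5 = 1
¬β = ¬1/5 = 4/5
(¬(β ∧ ¬α) → ¬β) → ¬β = 1 → 4/5 = 4/5
((¬β → ¬(β ∧ α)) → ¬(β ∧ α)) → ((¬(β ∧ ¬α) → ¬β) → ¬β) = 1 → 4/5 = 4/5
This gives 4/5 ≠ 1.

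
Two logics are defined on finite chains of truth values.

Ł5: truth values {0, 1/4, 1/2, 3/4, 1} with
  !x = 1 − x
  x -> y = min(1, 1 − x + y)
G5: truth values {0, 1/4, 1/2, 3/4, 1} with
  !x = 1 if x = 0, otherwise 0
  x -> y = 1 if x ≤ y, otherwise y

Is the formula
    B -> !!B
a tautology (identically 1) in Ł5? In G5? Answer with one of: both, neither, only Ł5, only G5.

In Ł5: every assignment gives 1 — tautology.
In G5: every assignment gives 1 — tautology.

both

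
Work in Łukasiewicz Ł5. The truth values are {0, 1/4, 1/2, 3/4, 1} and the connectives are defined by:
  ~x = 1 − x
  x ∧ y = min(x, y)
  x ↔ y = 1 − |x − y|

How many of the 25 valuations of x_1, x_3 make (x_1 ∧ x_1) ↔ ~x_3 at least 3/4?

value 1: 5 assignments (counts)
value 3/4: 8 assignments (counts)
value 1/2: 6 assignments
value 1/4: 4 assignments
value 0: 2 assignments
So 13 of the 25 assignments meet the threshold.

13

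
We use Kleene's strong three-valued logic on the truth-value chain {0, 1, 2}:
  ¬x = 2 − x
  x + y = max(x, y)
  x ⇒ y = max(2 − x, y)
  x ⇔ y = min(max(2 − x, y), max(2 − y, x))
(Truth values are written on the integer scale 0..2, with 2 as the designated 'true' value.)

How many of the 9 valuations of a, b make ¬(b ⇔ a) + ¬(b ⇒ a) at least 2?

2

a = 0, b = 0 ↦ 0  <
a = 0, b = 1 ↦ 1  <
a = 0, b = 2 ↦ 2  ≥
a = 1, b = 0 ↦ 1  <
a = 1, b = 1 ↦ 1  <
a = 1, b = 2 ↦ 1  <
a = 2, b = 0 ↦ 2  ≥
a = 2, b = 1 ↦ 1  <
a = 2, b = 2 ↦ 0  <
So 2 of the 9 assignments meet the threshold.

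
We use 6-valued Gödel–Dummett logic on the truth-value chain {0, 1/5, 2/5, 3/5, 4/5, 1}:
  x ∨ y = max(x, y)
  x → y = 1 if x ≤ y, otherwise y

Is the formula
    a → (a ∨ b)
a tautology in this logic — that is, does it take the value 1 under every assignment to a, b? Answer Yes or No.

At a = 0, b = 4/5, for instance:
a ∨ b = 0 ∨ 4/5 = 4/5
a → (a ∨ b) = 0 → 4/5 = 1
and checking the remaining 35 assignments likewise gives ≥ 1 in every case.

Yes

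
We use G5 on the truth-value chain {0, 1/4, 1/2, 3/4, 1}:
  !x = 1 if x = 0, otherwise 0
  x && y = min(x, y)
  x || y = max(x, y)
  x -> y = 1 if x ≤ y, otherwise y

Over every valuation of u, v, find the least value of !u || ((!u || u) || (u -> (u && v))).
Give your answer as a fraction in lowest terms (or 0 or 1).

Take u = 1/4, v = 0:
!u = !1/4 = 0
!u = !1/4 = 0
!u || u = 0 || 1/4 = 1/4
u && v = 1/4 && 0 = 0
u -> (u && v) = 1/4 -> 0 = 0
(!u || u) || (u -> (u && v)) = 1/4 || 0 = 1/4
!u || ((!u || u) || (u -> (u && v))) = 0 || 1/4 = 1/4
No assignment yields a value below 1/4, so this is the minimum.

1/4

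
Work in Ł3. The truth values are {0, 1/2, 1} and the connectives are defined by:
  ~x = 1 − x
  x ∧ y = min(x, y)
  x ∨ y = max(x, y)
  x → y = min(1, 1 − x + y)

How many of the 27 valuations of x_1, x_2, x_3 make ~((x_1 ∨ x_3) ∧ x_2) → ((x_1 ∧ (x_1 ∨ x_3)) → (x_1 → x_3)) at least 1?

value 1: 24 assignments (counts)
value 1/2: 2 assignments
value 0: 1 assignment
So 24 of the 27 assignments meet the threshold.

24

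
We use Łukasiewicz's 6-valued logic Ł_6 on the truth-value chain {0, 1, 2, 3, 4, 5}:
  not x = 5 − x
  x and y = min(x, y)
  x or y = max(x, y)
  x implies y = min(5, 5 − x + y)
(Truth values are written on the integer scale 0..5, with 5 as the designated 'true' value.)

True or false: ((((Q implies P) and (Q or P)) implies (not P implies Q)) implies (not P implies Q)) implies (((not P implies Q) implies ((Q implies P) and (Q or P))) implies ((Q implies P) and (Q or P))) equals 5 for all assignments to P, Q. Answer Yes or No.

Yes

At P = 2, Q = 0, for instance:
Q implies P = 0 implies 2 = 5
Q or P = 0 or 2 = 2
(Q implies P) and (Q or P) = 5 and 2 = 2
not P = not 2 = 3
not P implies Q = 3 implies 0 = 2
((Q implies P) and (Q or P)) implies (not P implies Q) = 2 implies 2 = 5
(((Q implies P) and (Q or P)) implies (not P implies Q)) implies (not P implies Q) = 5 implies 2 = 2
(not P implies Q) implies ((Q implies P) and (Q or P)) = 2 implies 2 = 5
((not P implies Q) implies ((Q implies P) and (Q or P))) implies ((Q implies P) and (Q or P)) = 5 implies 2 = 2
((((Q implies P) and (Q or P)) implies (not P implies Q)) implies (not P implies Q)) implies (((not P implies Q) implies ((Q implies P) and (Q or P))) implies ((Q implies P) and (Q or P))) = 2 implies 2 = 5
and checking the remaining 35 assignments likewise gives ≥ 5 in every case.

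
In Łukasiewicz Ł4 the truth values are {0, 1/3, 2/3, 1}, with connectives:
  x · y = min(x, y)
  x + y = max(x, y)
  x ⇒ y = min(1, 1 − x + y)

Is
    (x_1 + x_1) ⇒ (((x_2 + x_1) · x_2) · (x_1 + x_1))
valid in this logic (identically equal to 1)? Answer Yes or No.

No

Counterexample: take x_1 = 1/3, x_2 = 0.
x_1 + x_1 = 1/3 + 1/3 = 1/3
x_2 + x_1 = 0 + 1/3 = 1/3
(x_2 + x_1) · x_2 = 1/3 · 0 = 0
((x_2 + x_1) · x_2) · (x_1 + x_1) = 0 · 1/3 = 0
(x_1 + x_1) ⇒ (((x_2 + x_1) · x_2) · (x_1 + x_1)) = 1/3 ⇒ 0 = 2/3
This gives 2/3 ≠ 1.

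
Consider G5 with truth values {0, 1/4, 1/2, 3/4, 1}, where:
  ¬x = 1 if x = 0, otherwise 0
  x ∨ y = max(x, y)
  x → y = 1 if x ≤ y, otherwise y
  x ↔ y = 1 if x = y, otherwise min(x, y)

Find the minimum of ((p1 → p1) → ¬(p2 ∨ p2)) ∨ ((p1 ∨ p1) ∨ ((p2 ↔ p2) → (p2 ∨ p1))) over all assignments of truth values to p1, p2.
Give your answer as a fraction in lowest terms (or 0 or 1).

Take p1 = 0, p2 = 1/4:
p1 → p1 = 0 → 0 = 1
p2 ∨ p2 = 1/4 ∨ 1/4 = 1/4
¬(p2 ∨ p2) = ¬1/4 = 0
(p1 → p1) → ¬(p2 ∨ p2) = 1 → 0 = 0
p1 ∨ p1 = 0 ∨ 0 = 0
p2 ↔ p2 = 1/4 ↔ 1/4 = 1
p2 ∨ p1 = 1/4 ∨ 0 = 1/4
(p2 ↔ p2) → (p2 ∨ p1) = 1 → 1/4 = 1/4
(p1 ∨ p1) ∨ ((p2 ↔ p2) → (p2 ∨ p1)) = 0 ∨ 1/4 = 1/4
((p1 → p1) → ¬(p2 ∨ p2)) ∨ ((p1 ∨ p1) ∨ ((p2 ↔ p2) → (p2 ∨ p1))) = 0 ∨ 1/4 = 1/4
No assignment yields a value below 1/4, so this is the minimum.

1/4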